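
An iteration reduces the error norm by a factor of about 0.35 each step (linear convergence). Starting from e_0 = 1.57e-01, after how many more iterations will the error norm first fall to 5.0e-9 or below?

After k steps, e_k ≈ 1.57e-01·0.35^k.
Need 0.35^k ≤ 5.0e-9/1.57e-01 = 3.18471e-08.
k ≥ ln(3.18471e-08)/ln(0.35) = -17.2623/-1.04982 = 16.443.
Smallest integer k = 17.

17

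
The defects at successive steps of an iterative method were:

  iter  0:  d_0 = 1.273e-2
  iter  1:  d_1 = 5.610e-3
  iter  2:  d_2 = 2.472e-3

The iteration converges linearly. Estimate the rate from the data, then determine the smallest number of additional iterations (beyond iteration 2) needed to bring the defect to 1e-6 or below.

10

Rate ρ ≈ d_2/d_1 = 2.472e-3/5.610e-3 = 0.4406.
After j more steps, d_{2+j} ≈ 2.472e-3·ρ^j; need ρ^j ≤ 1e-6/2.472e-3 = 0.000404531.
j ≥ ln(0.000404531)/ln(0.4406) = -7.8128/-0.81962 = 9.532.
So 10 more iterations are needed.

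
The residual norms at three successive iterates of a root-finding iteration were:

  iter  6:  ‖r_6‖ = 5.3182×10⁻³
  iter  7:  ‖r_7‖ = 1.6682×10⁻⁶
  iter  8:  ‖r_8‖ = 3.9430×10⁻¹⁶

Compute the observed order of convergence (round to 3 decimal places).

p ≈ ln(‖r_8‖/‖r_7‖) / ln(‖r_7‖/‖r_6‖)
  = ln(3.9430×10⁻¹⁶/1.6682×10⁻⁶) / ln(1.6682×10⁻⁶/5.3182×10⁻³)
  = ln(2.36363e-10) / ln(0.000313678)
  = -22.165652 / -8.067144 ≈ 2.747646

2.748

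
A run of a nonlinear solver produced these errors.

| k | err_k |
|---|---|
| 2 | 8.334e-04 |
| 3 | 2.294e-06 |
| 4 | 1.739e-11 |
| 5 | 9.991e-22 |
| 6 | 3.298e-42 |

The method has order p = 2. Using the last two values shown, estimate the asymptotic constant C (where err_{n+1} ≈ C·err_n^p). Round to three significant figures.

C ≈ err_6 / err_5^2
  = 3.298e-42 / (9.991e-22)^2
  = 3.298e-42 / 9.98201e-43 ≈ 3.3039

3.30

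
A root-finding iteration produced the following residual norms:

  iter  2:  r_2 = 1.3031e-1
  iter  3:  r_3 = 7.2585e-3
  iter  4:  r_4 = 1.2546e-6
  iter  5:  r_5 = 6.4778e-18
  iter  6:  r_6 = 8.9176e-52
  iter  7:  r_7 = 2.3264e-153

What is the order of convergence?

Consecutive ratios: r_7/r_6 = 2.3264e-153/8.9176e-52 = 2.60877e-102, r_6/r_5 = 8.9176e-52/6.4778e-18 = 1.37664e-34.
p ≈ ln(2.60877e-102)/ln(1.37664e-34) = -233.9048/-77.9682 ≈ 3.00.
So the convergence is cubic (order 3).

3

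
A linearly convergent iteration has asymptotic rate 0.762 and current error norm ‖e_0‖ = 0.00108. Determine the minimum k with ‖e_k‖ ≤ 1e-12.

77

After k steps, ‖e_k‖ ≈ 0.00108·0.762^k.
Need 0.762^k ≤ 1e-12/0.00108 = 9.25926e-10.
k ≥ ln(9.25926e-10)/ln(0.762) = -20.8002/-0.27181 = 76.525.
Smallest integer k = 77.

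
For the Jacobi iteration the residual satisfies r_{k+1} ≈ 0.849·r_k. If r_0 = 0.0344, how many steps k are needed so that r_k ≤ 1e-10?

121

After k steps, r_k ≈ 0.0344·0.849^k.
Need 0.849^k ≤ 1e-10/0.0344 = 2.90698e-09.
k ≥ ln(2.90698e-09)/ln(0.849) = -19.6562/-0.16370 = 120.075.
Smallest integer k = 121.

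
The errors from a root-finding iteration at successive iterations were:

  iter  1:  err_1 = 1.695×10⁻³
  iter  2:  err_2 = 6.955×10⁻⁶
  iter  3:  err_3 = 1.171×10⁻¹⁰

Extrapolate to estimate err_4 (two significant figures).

3.3e-20

First estimate the order: p ≈ ln(err_3/err_2) / ln(err_2/err_1) = ln(1.171×10⁻¹⁰/6.955×10⁻⁶)/ln(6.955×10⁻⁶/1.695×10⁻³) = ln(1.68368e-05)/ln(0.00410324) ≈ 2.0000.
Then err_4 ≈ err_3·(err_3/err_2)^p = 1.171×10⁻¹⁰·(1.68368e-05)^2.0000 = 1.171×10⁻¹⁰·2.83478e-10 ≈ 3.32e-20.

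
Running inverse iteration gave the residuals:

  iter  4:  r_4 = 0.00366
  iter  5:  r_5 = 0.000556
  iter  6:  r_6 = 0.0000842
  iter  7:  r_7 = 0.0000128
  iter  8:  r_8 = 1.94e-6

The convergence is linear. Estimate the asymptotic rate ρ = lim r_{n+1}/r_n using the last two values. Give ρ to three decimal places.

ρ ≈ r_8/r_7 = 1.94e-6/0.0000128 = 0.15156

0.152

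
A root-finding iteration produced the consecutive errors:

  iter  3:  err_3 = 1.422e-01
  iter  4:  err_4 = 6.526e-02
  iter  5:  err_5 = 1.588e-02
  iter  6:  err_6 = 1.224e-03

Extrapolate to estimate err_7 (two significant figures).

1.2e-5

First estimate the order: p ≈ ln(err_6/err_5) / ln(err_5/err_4) = ln(1.224e-03/1.588e-02)/ln(1.588e-02/6.526e-02) = ln(0.0770781)/ln(0.243334) ≈ 1.8134.
Then err_7 ≈ err_6·(err_6/err_5)^p = 1.224e-03·(0.0770781)^1.8134 = 1.224e-03·0.00958431 ≈ 1.173e-05.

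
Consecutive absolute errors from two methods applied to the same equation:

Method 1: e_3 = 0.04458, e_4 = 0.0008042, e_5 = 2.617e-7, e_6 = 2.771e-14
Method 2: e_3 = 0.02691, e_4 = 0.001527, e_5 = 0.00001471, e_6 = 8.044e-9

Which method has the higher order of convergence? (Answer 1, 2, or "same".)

1

Method 1: p ≈ ln(2.771e-14/2.617e-7)/ln(2.617e-7/0.0008042) ≈ 2.00.
Method 2: p ≈ ln(8.044e-9/0.00001471)/ln(0.00001471/0.001527) ≈ 1.62.
Method 1 has the higher order (≈2.0 vs ≈1.6).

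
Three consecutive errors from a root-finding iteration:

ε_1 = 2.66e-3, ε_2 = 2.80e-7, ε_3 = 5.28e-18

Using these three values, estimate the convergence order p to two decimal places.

p ≈ ln(ε_3/ε_2) / ln(ε_2/ε_1)
  = ln(5.28e-18/2.80e-7) / ln(2.80e-7/2.66e-3)
  = ln(1.88571e-11) / ln(0.000105263)
  = -24.69413 / -9.15905 ≈ 2.69615

2.70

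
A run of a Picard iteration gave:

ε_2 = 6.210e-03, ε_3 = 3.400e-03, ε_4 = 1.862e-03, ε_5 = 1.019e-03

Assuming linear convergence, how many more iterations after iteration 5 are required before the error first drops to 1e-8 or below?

Rate ρ ≈ ε_5/ε_4 = 1.019e-03/1.862e-03 = 0.5473.
After j more steps, ε_{5+j} ≈ 1.019e-03·ρ^j; need ρ^j ≤ 1e-8/1.019e-03 = 9.81354e-06.
j ≥ ln(9.81354e-06)/ln(0.5473) = -11.5317/-0.60276 = 19.131.
So 20 more iterations are needed.

20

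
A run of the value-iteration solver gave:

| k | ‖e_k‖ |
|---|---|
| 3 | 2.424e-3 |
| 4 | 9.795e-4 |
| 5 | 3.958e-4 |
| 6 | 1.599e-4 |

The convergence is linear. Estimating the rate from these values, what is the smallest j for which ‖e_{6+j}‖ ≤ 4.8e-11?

17

Rate ρ ≈ ‖e_6‖/‖e_5‖ = 1.599e-4/3.958e-4 = 0.4040.
After j more steps, ‖e_{6+j}‖ ≈ 1.599e-4·ρ^j; need ρ^j ≤ 4.8e-11/1.599e-4 = 3.00188e-07.
j ≥ ln(3.00188e-07)/ln(0.4040) = -15.0189/-0.90634 = 16.571.
So 17 more iterations are needed.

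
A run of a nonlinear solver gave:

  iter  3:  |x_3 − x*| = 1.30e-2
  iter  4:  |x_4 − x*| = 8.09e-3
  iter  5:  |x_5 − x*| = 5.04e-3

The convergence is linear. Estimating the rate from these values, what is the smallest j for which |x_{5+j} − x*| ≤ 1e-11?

Rate ρ ≈ |x_5 − x*|/|x_4 − x*| = 5.04e-3/8.09e-3 = 0.6230.
After j more steps, |x_{5+j} − x*| ≈ 5.04e-3·ρ^j; need ρ^j ≤ 1e-11/5.04e-3 = 1.98413e-09.
j ≥ ln(1.98413e-09)/ln(0.6230) = -20.0381/-0.47321 = 42.345.
So 43 more iterations are needed.

43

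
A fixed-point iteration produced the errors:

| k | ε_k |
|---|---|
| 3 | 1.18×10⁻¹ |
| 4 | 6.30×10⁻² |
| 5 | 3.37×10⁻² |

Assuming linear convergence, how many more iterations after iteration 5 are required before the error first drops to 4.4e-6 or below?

Rate ρ ≈ ε_5/ε_4 = 3.37×10⁻²/6.30×10⁻² = 0.5349.
After j more steps, ε_{5+j} ≈ 3.37×10⁻²·ρ^j; need ρ^j ≤ 4.4e-6/3.37×10⁻² = 0.000130564.
j ≥ ln(0.000130564)/ln(0.5349) = -8.9436/-0.62568 = 14.294.
So 15 more iterations are needed.

15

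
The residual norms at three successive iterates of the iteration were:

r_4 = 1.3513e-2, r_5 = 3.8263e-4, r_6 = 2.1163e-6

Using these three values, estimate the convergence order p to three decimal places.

1.458

p ≈ ln(r_6/r_5) / ln(r_5/r_4)
  = ln(2.1163e-6/3.8263e-4) / ln(3.8263e-4/1.3513e-2)
  = ln(0.00553093) / ln(0.0283157)
  = -5.197399 / -3.564339 ≈ 1.458166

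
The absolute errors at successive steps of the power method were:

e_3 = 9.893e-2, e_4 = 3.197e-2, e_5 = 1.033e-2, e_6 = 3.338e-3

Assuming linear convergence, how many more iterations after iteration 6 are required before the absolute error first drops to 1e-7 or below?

Rate ρ ≈ e_6/e_5 = 3.338e-3/1.033e-2 = 0.3231.
After j more steps, e_{6+j} ≈ 3.338e-3·ρ^j; need ρ^j ≤ 1e-7/3.338e-3 = 2.99581e-05.
j ≥ ln(2.99581e-05)/ln(0.3231) = -10.4157/-1.12979 = 9.219.
So 10 more iterations are needed.

10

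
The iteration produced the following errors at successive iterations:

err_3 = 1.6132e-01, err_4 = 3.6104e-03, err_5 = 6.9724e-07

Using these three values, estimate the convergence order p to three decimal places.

p ≈ ln(err_5/err_4) / ln(err_4/err_3)
  = ln(6.9724e-07/3.6104e-03) / ln(3.6104e-03/1.6132e-01)
  = ln(0.00019312) / ln(0.0223804)
  = -8.552199 / -3.799570 ≈ 2.250833

2.251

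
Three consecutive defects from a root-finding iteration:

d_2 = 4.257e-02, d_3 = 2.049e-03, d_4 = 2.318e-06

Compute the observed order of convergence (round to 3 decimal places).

2.236

p ≈ ln(d_4/d_3) / ln(d_3/d_2)
  = ln(2.318e-06/2.049e-03) / ln(2.049e-03/4.257e-02)
  = ln(0.00113128) / ln(0.0481325)
  = -6.784406 / -3.033798 ≈ 2.236275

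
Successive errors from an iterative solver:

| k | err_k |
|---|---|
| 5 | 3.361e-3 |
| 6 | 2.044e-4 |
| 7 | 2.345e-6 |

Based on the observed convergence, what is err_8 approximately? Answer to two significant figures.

1.9e-9

First estimate the order: p ≈ ln(err_7/err_6) / ln(err_6/err_5) = ln(2.345e-6/2.044e-4)/ln(2.044e-4/3.361e-3) = ln(0.0114726)/ln(0.0608152) ≈ 1.5957.
Then err_8 ≈ err_7·(err_7/err_6)^p = 2.345e-6·(0.0114726)^1.5957 = 2.345e-6·0.000801313 ≈ 1.879e-09.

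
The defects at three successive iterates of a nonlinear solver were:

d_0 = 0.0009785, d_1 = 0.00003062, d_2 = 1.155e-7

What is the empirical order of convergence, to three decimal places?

p ≈ ln(d_2/d_1) / ln(d_1/d_0)
  = ln(1.155e-7/0.00003062) / ln(0.00003062/0.0009785)
  = ln(0.00377204) / ln(0.0312928)
  = -5.580139 / -3.464367 ≈ 1.610724

1.611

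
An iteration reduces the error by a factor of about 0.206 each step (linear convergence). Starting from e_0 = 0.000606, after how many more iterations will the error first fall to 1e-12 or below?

After k steps, e_k ≈ 0.000606·0.206^k.
Need 0.206^k ≤ 1e-12/0.000606 = 1.65017e-09.
k ≥ ln(1.65017e-09)/ln(0.206) = -20.2224/-1.57988 = 12.800.
Smallest integer k = 13.

13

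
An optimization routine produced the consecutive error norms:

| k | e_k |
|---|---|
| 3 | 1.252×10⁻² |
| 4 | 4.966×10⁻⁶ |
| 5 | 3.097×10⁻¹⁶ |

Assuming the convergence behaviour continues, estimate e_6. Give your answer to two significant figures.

7.5e-47

First estimate the order: p ≈ ln(e_5/e_4) / ln(e_4/e_3) = ln(3.097×10⁻¹⁶/4.966×10⁻⁶)/ln(4.966×10⁻⁶/1.252×10⁻²) = ln(6.23641e-11)/ln(0.000396645) ≈ 3.0001.
Then e_6 ≈ e_5·(e_5/e_4)^p = 3.097×10⁻¹⁶·(6.23641e-11)^3.0001 = 3.097×10⁻¹⁶·2.41982e-31 ≈ 7.494e-47.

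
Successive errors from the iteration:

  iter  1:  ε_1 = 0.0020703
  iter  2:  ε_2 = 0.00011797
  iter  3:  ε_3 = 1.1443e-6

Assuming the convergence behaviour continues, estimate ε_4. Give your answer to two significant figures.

6.3e-10

First estimate the order: p ≈ ln(ε_3/ε_2) / ln(ε_2/ε_1) = ln(1.1443e-6/0.00011797)/ln(0.00011797/0.0020703) = ln(0.00969992)/ln(0.0569821) ≈ 1.6180.
Then ε_4 ≈ ε_3·(ε_3/ε_2)^p = 1.1443e-6·(0.00969992)^1.6180 = 1.1443e-6·0.000552829 ≈ 6.326e-10.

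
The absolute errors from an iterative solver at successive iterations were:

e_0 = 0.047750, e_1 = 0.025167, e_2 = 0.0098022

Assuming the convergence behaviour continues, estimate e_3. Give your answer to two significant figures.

2.4e-3

First estimate the order: p ≈ ln(e_2/e_1) / ln(e_1/e_0) = ln(0.0098022/0.025167)/ln(0.025167/0.047750) = ln(0.389486)/ln(0.527058) ≈ 1.4723.
Then e_3 ≈ e_2·(e_2/e_1)^p = 0.0098022·(0.389486)^1.4723 = 0.0098022·0.249506 ≈ 0.002446.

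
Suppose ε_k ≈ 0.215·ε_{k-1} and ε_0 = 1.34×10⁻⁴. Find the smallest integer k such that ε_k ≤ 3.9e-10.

9

After k steps, ε_k ≈ 1.34×10⁻⁴·0.215^k.
Need 0.215^k ≤ 3.9e-10/1.34×10⁻⁴ = 2.91045e-06.
k ≥ ln(2.91045e-06)/ln(0.215) = -12.7472/-1.53712 = 8.293.
Smallest integer k = 9.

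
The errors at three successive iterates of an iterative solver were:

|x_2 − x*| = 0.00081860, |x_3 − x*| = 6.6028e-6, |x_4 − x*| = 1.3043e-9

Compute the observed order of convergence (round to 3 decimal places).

1.770

p ≈ ln(|x_4 − x*|/|x_3 − x*|) / ln(|x_3 − x*|/|x_2 − x*|)
  = ln(1.3043e-9/6.6028e-6) / ln(6.6028e-6/0.00081860)
  = ln(0.000197537) / ln(0.00806597)
  = -8.529585 / -4.820101 ≈ 1.769586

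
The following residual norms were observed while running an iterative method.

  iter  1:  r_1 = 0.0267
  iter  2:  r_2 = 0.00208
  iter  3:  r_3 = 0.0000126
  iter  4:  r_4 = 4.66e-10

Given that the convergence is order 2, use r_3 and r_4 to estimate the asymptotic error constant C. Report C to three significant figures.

C ≈ r_4 / r_3^2
  = 4.66e-10 / (0.0000126)^2
  = 4.66e-10 / 1.5876e-10 ≈ 2.9352

2.94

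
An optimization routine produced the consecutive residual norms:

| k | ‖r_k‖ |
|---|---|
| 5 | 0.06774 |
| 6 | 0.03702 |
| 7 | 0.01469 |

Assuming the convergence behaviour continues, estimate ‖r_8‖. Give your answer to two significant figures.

First estimate the order: p ≈ ln(‖r_7‖/‖r_6‖) / ln(‖r_6‖/‖r_5‖) = ln(0.01469/0.03702)/ln(0.03702/0.06774) = ln(0.396813)/ln(0.546501) ≈ 1.5297.
Then ‖r_8‖ ≈ ‖r_7‖·(‖r_7‖/‖r_6‖)^p = 0.01469·(0.396813)^1.5297 = 0.01469·0.243196 ≈ 0.003573.

3.6e-3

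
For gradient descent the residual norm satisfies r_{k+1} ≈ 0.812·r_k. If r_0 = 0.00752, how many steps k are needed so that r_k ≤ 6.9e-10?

78

After k steps, r_k ≈ 0.00752·0.812^k.
Need 0.812^k ≤ 6.9e-10/0.00752 = 9.17553e-08.
k ≥ ln(9.17553e-08)/ln(0.812) = -16.2041/-0.20825 = 77.811.
Smallest integer k = 78.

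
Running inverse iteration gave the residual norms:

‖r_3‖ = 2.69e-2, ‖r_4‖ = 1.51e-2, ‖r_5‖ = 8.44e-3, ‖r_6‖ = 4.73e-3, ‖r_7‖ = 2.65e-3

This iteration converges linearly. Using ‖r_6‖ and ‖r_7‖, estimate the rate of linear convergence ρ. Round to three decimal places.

0.560

ρ ≈ ‖r_7‖/‖r_6‖ = 2.65e-3/4.73e-3 = 0.56025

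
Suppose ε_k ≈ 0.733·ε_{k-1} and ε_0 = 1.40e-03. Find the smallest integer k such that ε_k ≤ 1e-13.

76

After k steps, ε_k ≈ 1.40e-03·0.733^k.
Need 0.733^k ≤ 1e-13/1.40e-03 = 7.14286e-11.
k ≥ ln(7.14286e-11)/ln(0.733) = -23.3623/-0.31061 = 75.214.
Smallest integer k = 76.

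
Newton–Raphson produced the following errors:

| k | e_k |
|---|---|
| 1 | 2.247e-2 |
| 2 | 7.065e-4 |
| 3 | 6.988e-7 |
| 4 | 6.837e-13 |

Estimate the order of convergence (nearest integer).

2

Consecutive ratios: e_4/e_3 = 6.837e-13/6.988e-7 = 9.78392e-07, e_3/e_2 = 6.988e-7/7.065e-4 = 0.000989101.
p ≈ ln(9.78392e-07)/ln(0.000989101) = -13.8374/-6.9187 ≈ 2.00.
So the convergence is quadratic (order 2).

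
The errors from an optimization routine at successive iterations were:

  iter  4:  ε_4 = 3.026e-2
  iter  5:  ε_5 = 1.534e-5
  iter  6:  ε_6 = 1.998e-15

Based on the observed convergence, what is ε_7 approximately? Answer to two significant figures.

First estimate the order: p ≈ ln(ε_6/ε_5) / ln(ε_5/ε_4) = ln(1.998e-15/1.534e-5)/ln(1.534e-5/3.026e-2) = ln(1.30248e-10)/ln(0.00050694) ≈ 3.0000.
Then ε_7 ≈ ε_6·(ε_6/ε_5)^p = 1.998e-15·(1.30248e-10)^3.0000 = 1.998e-15·2.2096e-30 ≈ 4.415e-45.

4.4e-45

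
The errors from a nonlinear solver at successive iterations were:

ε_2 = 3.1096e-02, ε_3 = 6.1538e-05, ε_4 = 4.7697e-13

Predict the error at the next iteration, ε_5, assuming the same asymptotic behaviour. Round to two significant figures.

2.2e-37

First estimate the order: p ≈ ln(ε_4/ε_3) / ln(ε_3/ε_2) = ln(4.7697e-13/6.1538e-05)/ln(6.1538e-05/3.1096e-02) = ln(7.75082e-09)/ln(0.00197897) ≈ 3.0000.
Then ε_5 ≈ ε_4·(ε_4/ε_3)^p = 4.7697e-13·(7.75082e-09)^3.0000 = 4.7697e-13·4.65632e-25 ≈ 2.221e-37.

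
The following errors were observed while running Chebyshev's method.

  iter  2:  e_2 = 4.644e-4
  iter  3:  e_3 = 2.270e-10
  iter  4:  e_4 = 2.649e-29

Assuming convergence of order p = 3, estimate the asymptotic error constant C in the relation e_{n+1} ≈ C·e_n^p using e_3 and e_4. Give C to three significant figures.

2.26

C ≈ e_4 / e_3^3
  = 2.649e-29 / (2.270e-10)^3
  = 2.649e-29 / 1.16971e-29 ≈ 2.2647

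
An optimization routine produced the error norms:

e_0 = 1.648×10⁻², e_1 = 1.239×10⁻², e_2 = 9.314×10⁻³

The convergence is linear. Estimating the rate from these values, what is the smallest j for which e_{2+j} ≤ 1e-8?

Rate ρ ≈ e_2/e_1 = 9.314×10⁻³/1.239×10⁻² = 0.7517.
After j more steps, e_{2+j} ≈ 9.314×10⁻³·ρ^j; need ρ^j ≤ 1e-8/9.314×10⁻³ = 1.07365e-06.
j ≥ ln(1.07365e-06)/ln(0.7517) = -13.7444/-0.28542 = 48.155.
So 49 more iterations are needed.

49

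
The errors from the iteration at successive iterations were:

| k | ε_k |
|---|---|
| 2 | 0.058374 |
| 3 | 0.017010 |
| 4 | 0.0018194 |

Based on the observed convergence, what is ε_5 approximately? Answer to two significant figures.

3.2e-5

First estimate the order: p ≈ ln(ε_4/ε_3) / ln(ε_3/ε_2) = ln(0.0018194/0.017010)/ln(0.017010/0.058374) = ln(0.106961)/ln(0.291397) ≈ 1.8128.
Then ε_5 ≈ ε_4·(ε_4/ε_3)^p = 0.0018194·(0.106961)^1.8128 = 0.0018194·0.0173852 ≈ 3.163e-05.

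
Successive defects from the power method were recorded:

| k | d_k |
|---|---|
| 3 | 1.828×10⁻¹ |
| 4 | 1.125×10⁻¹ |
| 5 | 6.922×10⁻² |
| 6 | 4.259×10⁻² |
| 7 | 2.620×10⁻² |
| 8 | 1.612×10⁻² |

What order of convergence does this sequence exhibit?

Consecutive ratios: d_8/d_7 = 1.612×10⁻²/2.620×10⁻² = 0.615267, d_7/d_6 = 2.620×10⁻²/4.259×10⁻² = 0.615168.
p ≈ ln(0.615267)/ln(0.615168) = -0.4857/-0.4859 ≈ 1.00.
So the convergence is linear (order 1).

1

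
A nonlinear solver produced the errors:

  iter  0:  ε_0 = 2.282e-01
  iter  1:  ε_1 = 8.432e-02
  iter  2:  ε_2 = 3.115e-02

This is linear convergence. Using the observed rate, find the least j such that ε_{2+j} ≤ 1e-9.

Rate ρ ≈ ε_2/ε_1 = 3.115e-02/8.432e-02 = 0.3694.
After j more steps, ε_{2+j} ≈ 3.115e-02·ρ^j; need ρ^j ≤ 1e-9/3.115e-02 = 3.21027e-08.
j ≥ ln(3.21027e-08)/ln(0.3694) = -17.2543/-0.99588 = 17.326.
So 18 more iterations are needed.

18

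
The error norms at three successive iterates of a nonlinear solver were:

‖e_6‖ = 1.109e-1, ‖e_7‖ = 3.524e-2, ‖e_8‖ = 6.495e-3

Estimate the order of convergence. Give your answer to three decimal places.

1.475

p ≈ ln(‖e_8‖/‖e_7‖) / ln(‖e_7‖/‖e_6‖)
  = ln(6.495e-3/3.524e-2) / ln(3.524e-2/1.109e-1)
  = ln(0.184308) / ln(0.317764)
  = -1.691147 / -1.146446 ≈ 1.475121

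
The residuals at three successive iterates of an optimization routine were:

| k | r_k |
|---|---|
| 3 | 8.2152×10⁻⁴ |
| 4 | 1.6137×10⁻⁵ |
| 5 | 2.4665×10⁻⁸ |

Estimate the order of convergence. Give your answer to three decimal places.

1.650

p ≈ ln(r_5/r_4) / ln(r_4/r_3)
  = ln(2.4665×10⁻⁸/1.6137×10⁻⁵) / ln(1.6137×10⁻⁵/8.2152×10⁻⁴)
  = ln(0.00152847) / ln(0.0196429)
  = -6.483488 / -3.930039 ≈ 1.649726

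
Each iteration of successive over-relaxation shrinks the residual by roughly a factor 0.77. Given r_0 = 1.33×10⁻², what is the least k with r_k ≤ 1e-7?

46

After k steps, r_k ≈ 1.33×10⁻²·0.77^k.
Need 0.77^k ≤ 1e-7/1.33×10⁻² = 7.5188e-06.
k ≥ ln(7.5188e-06)/ln(0.77) = -11.7981/-0.26136 = 45.141.
Smallest integer k = 46.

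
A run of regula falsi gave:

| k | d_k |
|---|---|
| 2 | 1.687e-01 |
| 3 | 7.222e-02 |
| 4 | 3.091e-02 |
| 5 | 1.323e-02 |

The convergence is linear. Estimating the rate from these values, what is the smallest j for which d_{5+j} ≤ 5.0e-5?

Rate ρ ≈ d_5/d_4 = 1.323e-02/3.091e-02 = 0.4280.
After j more steps, d_{5+j} ≈ 1.323e-02·ρ^j; need ρ^j ≤ 5.0e-5/1.323e-02 = 0.00377929.
j ≥ ln(0.00377929)/ln(0.4280) = -5.5782/-0.84863 = 6.573.
So 7 more iterations are needed.

7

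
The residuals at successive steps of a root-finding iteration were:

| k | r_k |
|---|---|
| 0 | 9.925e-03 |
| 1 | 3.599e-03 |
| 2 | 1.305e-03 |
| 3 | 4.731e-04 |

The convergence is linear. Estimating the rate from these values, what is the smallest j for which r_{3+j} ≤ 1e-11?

Rate ρ ≈ r_3/r_2 = 4.731e-04/1.305e-03 = 0.3625.
After j more steps, r_{3+j} ≈ 4.731e-04·ρ^j; need ρ^j ≤ 1e-11/4.731e-04 = 2.11372e-08.
j ≥ ln(2.11372e-08)/ln(0.3625) = -17.6722/-1.01473 = 17.416.
So 18 more iterations are needed.

18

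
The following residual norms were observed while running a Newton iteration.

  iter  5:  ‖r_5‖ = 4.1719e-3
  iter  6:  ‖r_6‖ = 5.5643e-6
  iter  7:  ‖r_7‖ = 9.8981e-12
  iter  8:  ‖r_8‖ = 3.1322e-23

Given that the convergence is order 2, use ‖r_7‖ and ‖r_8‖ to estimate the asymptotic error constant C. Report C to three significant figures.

0.320

C ≈ ‖r_8‖ / ‖r_7‖^2
  = 3.1322e-23 / (9.8981e-12)^2
  = 3.1322e-23 / 9.79724e-23 ≈ 0.3197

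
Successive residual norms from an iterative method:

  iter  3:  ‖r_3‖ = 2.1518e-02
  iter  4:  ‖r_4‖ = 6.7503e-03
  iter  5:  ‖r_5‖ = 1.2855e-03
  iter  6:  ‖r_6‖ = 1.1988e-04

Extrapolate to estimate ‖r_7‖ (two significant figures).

First estimate the order: p ≈ ln(‖r_6‖/‖r_5‖) / ln(‖r_5‖/‖r_4‖) = ln(1.1988e-04/1.2855e-03)/ln(1.2855e-03/6.7503e-03) = ln(0.0932555)/ln(0.190436) ≈ 1.4305.
Then ‖r_7‖ ≈ ‖r_6‖·(‖r_6‖/‖r_5‖)^p = 1.1988e-04·(0.0932555)^1.4305 = 1.1988e-04·0.033583 ≈ 4.026e-06.

4.0e-6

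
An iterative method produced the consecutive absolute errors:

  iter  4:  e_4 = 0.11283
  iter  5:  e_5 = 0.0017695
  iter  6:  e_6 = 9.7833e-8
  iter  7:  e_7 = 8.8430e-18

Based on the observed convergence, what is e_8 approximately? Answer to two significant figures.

First estimate the order: p ≈ ln(e_7/e_6) / ln(e_6/e_5) = ln(8.8430e-18/9.7833e-8)/ln(9.7833e-8/0.0017695) = ln(9.03887e-11)/ln(5.52885e-05) ≈ 2.3592.
Then e_8 ≈ e_7·(e_7/e_6)^p = 8.8430e-18·(9.03887e-11)^2.3592 = 8.8430e-18·2.01588e-24 ≈ 1.783e-41.

1.8e-41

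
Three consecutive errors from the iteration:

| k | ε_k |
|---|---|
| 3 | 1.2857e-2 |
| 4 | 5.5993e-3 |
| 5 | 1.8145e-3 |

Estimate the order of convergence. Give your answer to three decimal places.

1.356

p ≈ ln(ε_5/ε_4) / ln(ε_4/ε_3)
  = ln(1.8145e-3/5.5993e-3) / ln(5.5993e-3/1.2857e-2)
  = ln(0.324058) / ln(0.435506)
  = -1.126833 / -0.831247 ≈ 1.355593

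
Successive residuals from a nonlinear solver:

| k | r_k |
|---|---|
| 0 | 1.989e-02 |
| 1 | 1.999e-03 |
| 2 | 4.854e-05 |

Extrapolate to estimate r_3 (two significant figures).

First estimate the order: p ≈ ln(r_2/r_1) / ln(r_1/r_0) = ln(4.854e-05/1.999e-03)/ln(1.999e-03/1.989e-02) = ln(0.0242821)/ln(0.100503) ≈ 1.6182.
Then r_3 ≈ r_2·(r_2/r_1)^p = 4.854e-05·(0.0242821)^1.6182 = 4.854e-05·0.0024382 ≈ 1.184e-07.

1.2e-7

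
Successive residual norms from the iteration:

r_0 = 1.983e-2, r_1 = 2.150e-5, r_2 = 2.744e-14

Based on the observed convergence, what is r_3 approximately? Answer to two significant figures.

First estimate the order: p ≈ ln(r_2/r_1) / ln(r_1/r_0) = ln(2.744e-14/2.150e-5)/ln(2.150e-5/1.983e-2) = ln(1.27628e-09)/ln(0.00108422) ≈ 2.9998.
Then r_3 ≈ r_2·(r_2/r_1)^p = 2.744e-14·(1.27628e-09)^2.9998 = 2.744e-14·2.08745e-27 ≈ 5.728e-41.

5.7e-41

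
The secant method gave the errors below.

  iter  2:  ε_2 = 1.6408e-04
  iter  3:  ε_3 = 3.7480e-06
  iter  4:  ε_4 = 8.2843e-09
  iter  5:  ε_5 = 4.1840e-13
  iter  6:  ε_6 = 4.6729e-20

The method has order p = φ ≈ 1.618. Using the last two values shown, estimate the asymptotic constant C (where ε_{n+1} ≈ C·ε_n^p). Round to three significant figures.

C ≈ ε_6 / ε_5^1.618
  = 4.6729e-20 / (4.1840e-13)^1.618
  = 4.6729e-20 / 9.36991e-21 ≈ 4.9871

4.99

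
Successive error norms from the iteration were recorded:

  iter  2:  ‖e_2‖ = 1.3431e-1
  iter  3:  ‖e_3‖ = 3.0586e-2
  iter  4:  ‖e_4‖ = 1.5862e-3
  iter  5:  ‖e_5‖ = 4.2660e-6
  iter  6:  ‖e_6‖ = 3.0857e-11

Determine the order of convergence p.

Consecutive ratios: ‖e_6‖/‖e_5‖ = 3.0857e-11/4.2660e-6 = 7.23324e-06, ‖e_5‖/‖e_4‖ = 4.2660e-6/1.5862e-3 = 0.00268945.
p ≈ ln(7.23324e-06)/ln(0.00268945) = -11.8368/-5.9184 ≈ 2.00.
So the convergence is quadratic (order 2).

2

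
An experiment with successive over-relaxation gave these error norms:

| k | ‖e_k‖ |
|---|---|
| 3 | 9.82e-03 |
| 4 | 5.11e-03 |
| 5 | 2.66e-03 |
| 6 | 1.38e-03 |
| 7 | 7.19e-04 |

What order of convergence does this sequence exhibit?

1

Consecutive ratios: ‖e_7‖/‖e_6‖ = 7.19e-04/1.38e-03 = 0.521014, ‖e_6‖/‖e_5‖ = 1.38e-03/2.66e-03 = 0.518797.
p ≈ ln(0.521014)/ln(0.518797) = -0.6520/-0.6562 ≈ 0.99.
So the convergence is linear (order 1).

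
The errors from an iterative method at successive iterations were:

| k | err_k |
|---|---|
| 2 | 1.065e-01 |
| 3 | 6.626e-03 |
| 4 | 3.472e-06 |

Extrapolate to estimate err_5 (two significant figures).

4.1e-15

First estimate the order: p ≈ ln(err_4/err_3) / ln(err_3/err_2) = ln(3.472e-06/6.626e-03)/ln(6.626e-03/1.065e-01) = ln(0.000523996)/ln(0.062216) ≈ 2.7201.
Then err_5 ≈ err_4·(err_4/err_3)^p = 3.472e-06·(0.000523996)^2.7201 = 3.472e-06·1.19191e-09 ≈ 4.138e-15.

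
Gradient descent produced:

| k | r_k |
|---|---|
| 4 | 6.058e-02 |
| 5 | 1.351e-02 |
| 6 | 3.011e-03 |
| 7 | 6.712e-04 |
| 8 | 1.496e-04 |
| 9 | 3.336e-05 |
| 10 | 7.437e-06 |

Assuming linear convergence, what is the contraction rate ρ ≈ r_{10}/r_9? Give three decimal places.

ρ ≈ r_{10}/r_9 = 7.437e-06/3.336e-05 = 0.22293

0.223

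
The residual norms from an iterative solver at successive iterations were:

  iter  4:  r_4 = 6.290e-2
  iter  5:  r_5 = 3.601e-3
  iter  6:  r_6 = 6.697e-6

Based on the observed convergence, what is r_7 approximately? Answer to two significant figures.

6.7e-12

First estimate the order: p ≈ ln(r_6/r_5) / ln(r_5/r_4) = ln(6.697e-6/3.601e-3)/ln(3.601e-3/6.290e-2) = ln(0.00185976)/ln(0.0572496) ≈ 2.1981.
Then r_7 ≈ r_6·(r_6/r_5)^p = 6.697e-6·(0.00185976)^2.1981 = 6.697e-6·9.9539e-07 ≈ 6.666e-12.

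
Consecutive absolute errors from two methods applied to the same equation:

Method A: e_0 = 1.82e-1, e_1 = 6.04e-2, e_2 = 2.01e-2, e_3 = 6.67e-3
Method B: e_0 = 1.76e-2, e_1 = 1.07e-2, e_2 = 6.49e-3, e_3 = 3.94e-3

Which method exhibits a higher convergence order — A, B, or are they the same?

Method A: p ≈ ln(6.67e-3/2.01e-2)/ln(2.01e-2/6.04e-2) ≈ 1.00.
Method B: p ≈ ln(3.94e-3/6.49e-3)/ln(6.49e-3/1.07e-2) ≈ 1.00.
Both orders ≈ 1.0 — effectively the same.

same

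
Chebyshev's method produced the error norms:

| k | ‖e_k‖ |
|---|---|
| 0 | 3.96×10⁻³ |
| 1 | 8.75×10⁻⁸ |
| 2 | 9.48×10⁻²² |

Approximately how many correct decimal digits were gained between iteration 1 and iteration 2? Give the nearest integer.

14

Digits gained ≈ log₁₀(‖e_1‖/‖e_2‖) = log₁₀(8.75×10⁻⁸/9.48×10⁻²²) = log₁₀(9.22996e+13) ≈ 13.965.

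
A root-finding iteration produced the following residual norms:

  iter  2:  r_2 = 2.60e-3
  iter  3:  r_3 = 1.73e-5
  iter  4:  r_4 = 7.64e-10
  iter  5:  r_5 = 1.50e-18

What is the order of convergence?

Consecutive ratios: r_5/r_4 = 1.50e-18/7.64e-10 = 1.96335e-09, r_4/r_3 = 7.64e-10/1.73e-5 = 4.41618e-05.
p ≈ ln(1.96335e-09)/ln(4.41618e-05) = -20.0486/-10.0276 ≈ 2.00.
So the convergence is quadratic (order 2).

2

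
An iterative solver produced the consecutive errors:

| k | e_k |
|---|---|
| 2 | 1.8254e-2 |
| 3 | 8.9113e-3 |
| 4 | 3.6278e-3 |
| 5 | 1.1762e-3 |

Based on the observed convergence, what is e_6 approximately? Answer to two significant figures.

First estimate the order: p ≈ ln(e_5/e_4) / ln(e_4/e_3) = ln(1.1762e-3/3.6278e-3)/ln(3.6278e-3/8.9113e-3) = ln(0.324219)/ln(0.407101) ≈ 1.2533.
Then e_6 ≈ e_5·(e_5/e_4)^p = 1.1762e-3·(0.324219)^1.2533 = 1.1762e-3·0.243744 ≈ 0.0002867.

2.9e-4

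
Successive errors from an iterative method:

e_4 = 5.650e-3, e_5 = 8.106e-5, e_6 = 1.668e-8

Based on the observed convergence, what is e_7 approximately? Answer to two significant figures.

7.1e-16

First estimate the order: p ≈ ln(e_6/e_5) / ln(e_5/e_4) = ln(1.668e-8/8.106e-5)/ln(8.106e-5/5.650e-3) = ln(0.000205774)/ln(0.0143469) ≈ 2.0001.
Then e_7 ≈ e_6·(e_6/e_5)^p = 1.668e-8·(0.000205774)^2.0001 = 1.668e-8·4.2307e-08 ≈ 7.057e-16.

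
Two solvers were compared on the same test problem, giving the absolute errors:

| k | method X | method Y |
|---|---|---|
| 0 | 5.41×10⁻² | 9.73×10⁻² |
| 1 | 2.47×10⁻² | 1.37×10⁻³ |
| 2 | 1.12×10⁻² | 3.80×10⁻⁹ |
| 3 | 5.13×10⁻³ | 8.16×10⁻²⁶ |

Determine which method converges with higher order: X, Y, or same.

Y

Method X: p ≈ ln(5.13×10⁻³/1.12×10⁻²)/ln(1.12×10⁻²/2.47×10⁻²) ≈ 0.99.
Method Y: p ≈ ln(8.16×10⁻²⁶/3.80×10⁻⁹)/ln(3.80×10⁻⁹/1.37×10⁻³) ≈ 3.00.
Method Y has the higher order (≈3.0 vs ≈1.0).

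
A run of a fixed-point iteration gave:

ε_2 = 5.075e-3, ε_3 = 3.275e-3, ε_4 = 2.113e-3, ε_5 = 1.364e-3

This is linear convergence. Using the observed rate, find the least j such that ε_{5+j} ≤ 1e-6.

17

Rate ρ ≈ ε_5/ε_4 = 1.364e-3/2.113e-3 = 0.6455.
After j more steps, ε_{5+j} ≈ 1.364e-3·ρ^j; need ρ^j ≤ 1e-6/1.364e-3 = 0.000733138.
j ≥ ln(0.000733138)/ln(0.6455) = -7.2182/-0.43773 = 16.490.
So 17 more iterations are needed.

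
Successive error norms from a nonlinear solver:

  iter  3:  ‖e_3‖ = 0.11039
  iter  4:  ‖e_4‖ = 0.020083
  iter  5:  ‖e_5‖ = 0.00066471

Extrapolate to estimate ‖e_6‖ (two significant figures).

7.3e-7

First estimate the order: p ≈ ln(‖e_5‖/‖e_4‖) / ln(‖e_4‖/‖e_3‖) = ln(0.00066471/0.020083)/ln(0.020083/0.11039) = ln(0.0330981)/ln(0.181928) ≈ 2.0000.
Then ‖e_6‖ ≈ ‖e_5‖·(‖e_5‖/‖e_4‖)^p = 0.00066471·(0.0330981)^2.0000 = 0.00066471·0.00109548 ≈ 7.282e-07.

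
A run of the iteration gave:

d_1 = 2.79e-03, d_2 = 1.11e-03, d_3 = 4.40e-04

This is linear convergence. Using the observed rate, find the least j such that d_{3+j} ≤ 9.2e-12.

Rate ρ ≈ d_3/d_2 = 4.40e-04/1.11e-03 = 0.3964.
After j more steps, d_{3+j} ≈ 4.40e-04·ρ^j; need ρ^j ≤ 9.2e-12/4.40e-04 = 2.09091e-08.
j ≥ ln(2.09091e-08)/ln(0.3964) = -17.6831/-0.92533 = 19.110.
So 20 more iterations are needed.

20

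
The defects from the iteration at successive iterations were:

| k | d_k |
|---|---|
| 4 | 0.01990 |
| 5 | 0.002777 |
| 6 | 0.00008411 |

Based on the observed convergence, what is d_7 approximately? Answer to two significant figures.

1.7e-7

First estimate the order: p ≈ ln(d_6/d_5) / ln(d_5/d_4) = ln(0.00008411/0.002777)/ln(0.002777/0.01990) = ln(0.0302881)/ln(0.139548) ≈ 1.7757.
Then d_7 ≈ d_6·(d_6/d_5)^p = 0.00008411·(0.0302881)^1.7757 = 0.00008411·0.00200999 ≈ 1.691e-07.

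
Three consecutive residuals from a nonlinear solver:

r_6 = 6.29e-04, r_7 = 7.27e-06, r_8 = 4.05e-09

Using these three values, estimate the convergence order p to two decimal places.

1.68

p ≈ ln(r_8/r_7) / ln(r_7/r_6)
  = ln(4.05e-09/7.27e-06) / ln(7.27e-06/6.29e-04)
  = ln(0.000557084) / ln(0.011558)
  = -7.49279 / -4.46038 ≈ 1.67985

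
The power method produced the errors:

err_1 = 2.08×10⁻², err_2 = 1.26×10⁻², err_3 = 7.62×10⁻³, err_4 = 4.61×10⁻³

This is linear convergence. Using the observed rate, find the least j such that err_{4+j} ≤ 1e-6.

Rate ρ ≈ err_4/err_3 = 4.61×10⁻³/7.62×10⁻³ = 0.6050.
After j more steps, err_{4+j} ≈ 4.61×10⁻³·ρ^j; need ρ^j ≤ 1e-6/4.61×10⁻³ = 0.00021692.
j ≥ ln(0.00021692)/ln(0.6050) = -8.4360/-0.50253 = 16.787.
So 17 more iterations are needed.

17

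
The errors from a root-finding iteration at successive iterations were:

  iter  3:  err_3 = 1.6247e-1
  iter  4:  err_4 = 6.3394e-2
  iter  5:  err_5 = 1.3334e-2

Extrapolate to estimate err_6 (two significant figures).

1.0e-3

First estimate the order: p ≈ ln(err_5/err_4) / ln(err_4/err_3) = ln(1.3334e-2/6.3394e-2)/ln(6.3394e-2/1.6247e-1) = ln(0.210335)/ln(0.390189) ≈ 1.6566.
Then err_6 ≈ err_5·(err_5/err_4)^p = 1.3334e-2·(0.210335)^1.6566 = 1.3334e-2·0.0755675 ≈ 0.001008.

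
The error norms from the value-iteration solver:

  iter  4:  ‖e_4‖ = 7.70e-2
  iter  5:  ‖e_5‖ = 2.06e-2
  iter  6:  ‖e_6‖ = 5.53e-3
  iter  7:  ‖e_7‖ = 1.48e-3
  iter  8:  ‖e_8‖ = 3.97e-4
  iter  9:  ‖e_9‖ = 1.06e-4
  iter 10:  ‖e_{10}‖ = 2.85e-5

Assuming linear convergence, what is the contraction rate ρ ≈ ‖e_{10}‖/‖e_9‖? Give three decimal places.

0.269

ρ ≈ ‖e_{10}‖/‖e_9‖ = 2.85e-5/1.06e-4 = 0.26887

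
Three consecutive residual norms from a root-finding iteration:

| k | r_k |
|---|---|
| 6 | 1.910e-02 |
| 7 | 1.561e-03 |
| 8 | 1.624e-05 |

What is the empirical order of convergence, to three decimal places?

p ≈ ln(r_8/r_7) / ln(r_7/r_6)
  = ln(1.624e-05/1.561e-03) / ln(1.561e-03/1.910e-02)
  = ln(0.0104036) / ln(0.0817277)
  = -4.565603 / -2.504362 ≈ 1.823060

1.823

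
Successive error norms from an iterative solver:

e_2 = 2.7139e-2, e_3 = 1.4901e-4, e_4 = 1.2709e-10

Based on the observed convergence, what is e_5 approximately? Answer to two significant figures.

First estimate the order: p ≈ ln(e_4/e_3) / ln(e_3/e_2) = ln(1.2709e-10/1.4901e-4)/ln(1.4901e-4/2.7139e-2) = ln(8.52896e-07)/ln(0.00549062) ≈ 2.6850.
Then e_5 ≈ e_4·(e_4/e_3)^p = 1.2709e-10·(8.52896e-07)^2.6850 = 1.2709e-10·5.06356e-17 ≈ 6.435e-27.

6.4e-27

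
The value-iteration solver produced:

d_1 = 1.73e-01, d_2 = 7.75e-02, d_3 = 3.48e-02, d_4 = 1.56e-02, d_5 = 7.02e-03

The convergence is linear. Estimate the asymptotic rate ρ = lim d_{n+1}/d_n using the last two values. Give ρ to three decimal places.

ρ ≈ d_5/d_4 = 7.02e-03/1.56e-02 = 0.45000

0.450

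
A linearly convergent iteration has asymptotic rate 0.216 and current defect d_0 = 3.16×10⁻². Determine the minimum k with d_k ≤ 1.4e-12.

16

After k steps, d_k ≈ 3.16×10⁻²·0.216^k.
Need 0.216^k ≤ 1.4e-12/3.16×10⁻² = 4.43038e-11.
k ≥ ln(4.43038e-11)/ln(0.216) = -23.8400/-1.53248 = 15.556.
Smallest integer k = 16.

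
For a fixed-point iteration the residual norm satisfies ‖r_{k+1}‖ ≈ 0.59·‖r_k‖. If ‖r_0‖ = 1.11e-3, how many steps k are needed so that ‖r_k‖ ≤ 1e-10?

After k steps, ‖r_k‖ ≈ 1.11e-3·0.59^k.
Need 0.59^k ≤ 1e-10/1.11e-3 = 9.00901e-08.
k ≥ ln(9.00901e-08)/ln(0.59) = -16.2225/-0.52763 = 30.746.
Smallest integer k = 31.

31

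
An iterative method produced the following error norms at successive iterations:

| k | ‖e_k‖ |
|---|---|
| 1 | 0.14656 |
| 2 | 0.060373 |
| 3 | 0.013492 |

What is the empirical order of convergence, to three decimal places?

1.690

p ≈ ln(‖e_3‖/‖e_2‖) / ln(‖e_2‖/‖e_1‖)
  = ln(0.013492/0.060373) / ln(0.060373/0.14656)
  = ln(0.223477) / ln(0.411934)
  = -1.498447 / -0.886892 ≈ 1.689548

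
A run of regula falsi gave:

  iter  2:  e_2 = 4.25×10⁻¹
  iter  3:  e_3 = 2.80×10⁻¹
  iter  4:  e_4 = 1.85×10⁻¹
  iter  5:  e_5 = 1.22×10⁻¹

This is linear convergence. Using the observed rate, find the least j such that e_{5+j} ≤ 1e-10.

51

Rate ρ ≈ e_5/e_4 = 1.22×10⁻¹/1.85×10⁻¹ = 0.6595.
After j more steps, e_{5+j} ≈ 1.22×10⁻¹·ρ^j; need ρ^j ≤ 1e-10/1.22×10⁻¹ = 8.19672e-10.
j ≥ ln(8.19672e-10)/ln(0.6595) = -20.9221/-0.41627 = 50.261.
So 51 more iterations are needed.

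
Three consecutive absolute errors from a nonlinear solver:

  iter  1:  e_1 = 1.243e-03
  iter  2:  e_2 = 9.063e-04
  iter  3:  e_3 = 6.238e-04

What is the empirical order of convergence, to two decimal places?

1.18

p ≈ ln(e_3/e_2) / ln(e_2/e_1)
  = ln(6.238e-04/9.063e-04) / ln(9.063e-04/1.243e-03)
  = ln(0.688293) / ln(0.729123)
  = -0.37354 / -0.31591 ≈ 1.18243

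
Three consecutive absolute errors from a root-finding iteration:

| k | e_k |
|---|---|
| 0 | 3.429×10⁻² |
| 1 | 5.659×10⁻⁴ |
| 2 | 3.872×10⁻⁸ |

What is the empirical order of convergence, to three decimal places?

p ≈ ln(e_2/e_1) / ln(e_1/e_0)
  = ln(3.872×10⁻⁸/5.659×10⁻⁴) / ln(5.659×10⁻⁴/3.429×10⁻²)
  = ln(6.8422e-05) / ln(0.0165034)
  = -9.589816 / -4.104189 ≈ 2.336592

2.337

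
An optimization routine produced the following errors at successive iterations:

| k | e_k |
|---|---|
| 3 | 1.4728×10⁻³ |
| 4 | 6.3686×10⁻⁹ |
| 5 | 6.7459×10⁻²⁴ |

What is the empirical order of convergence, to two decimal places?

p ≈ ln(e_5/e_4) / ln(e_4/e_3)
  = ln(6.7459×10⁻²⁴/6.3686×10⁻⁹) / ln(6.3686×10⁻⁹/1.4728×10⁻³)
  = ln(1.05924e-15) / ln(4.32414e-06)
  = -34.48122 / -12.35130 ≈ 2.79171

2.79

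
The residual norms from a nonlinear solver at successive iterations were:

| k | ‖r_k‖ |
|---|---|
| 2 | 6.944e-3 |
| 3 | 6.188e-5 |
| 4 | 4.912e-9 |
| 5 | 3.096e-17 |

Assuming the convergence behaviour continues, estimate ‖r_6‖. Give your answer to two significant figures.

1.2e-33

First estimate the order: p ≈ ln(‖r_5‖/‖r_4‖) / ln(‖r_4‖/‖r_3‖) = ln(3.096e-17/4.912e-9)/ln(4.912e-9/6.188e-5) = ln(6.30293e-09)/ln(7.93794e-05) ≈ 2.0000.
Then ‖r_6‖ ≈ ‖r_5‖·(‖r_5‖/‖r_4‖)^p = 3.096e-17·(6.30293e-09)^2.0000 = 3.096e-17·3.97269e-17 ≈ 1.23e-33.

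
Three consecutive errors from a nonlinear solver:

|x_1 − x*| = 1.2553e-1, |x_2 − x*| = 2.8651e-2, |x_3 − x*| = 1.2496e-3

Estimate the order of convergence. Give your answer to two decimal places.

p ≈ ln(|x_3 − x*|/|x_2 − x*|) / ln(|x_2 − x*|/|x_1 − x*|)
  = ln(1.2496e-3/2.8651e-2) / ln(2.8651e-2/1.2553e-1)
  = ln(0.0436145) / ln(0.22824)
  = -3.13237 / -1.47736 ≈ 2.12025

2.12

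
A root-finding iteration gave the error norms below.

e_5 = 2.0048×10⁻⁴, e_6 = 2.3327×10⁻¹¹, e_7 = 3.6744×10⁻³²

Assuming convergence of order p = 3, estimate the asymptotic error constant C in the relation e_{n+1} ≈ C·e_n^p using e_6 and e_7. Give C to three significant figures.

C ≈ e_7 / e_6^3
  = 3.6744×10⁻³² / (2.3327×10⁻¹¹)^3
  = 3.6744×10⁻³² / 1.26934e-32 ≈ 2.8947

2.89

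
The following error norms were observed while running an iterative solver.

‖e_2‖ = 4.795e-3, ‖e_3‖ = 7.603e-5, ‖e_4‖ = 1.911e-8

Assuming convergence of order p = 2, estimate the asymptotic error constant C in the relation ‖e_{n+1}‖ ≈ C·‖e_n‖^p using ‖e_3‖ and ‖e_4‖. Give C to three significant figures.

C ≈ ‖e_4‖ / ‖e_3‖^2
  = 1.911e-8 / (7.603e-5)^2
  = 1.911e-8 / 5.78056e-09 ≈ 3.3059

3.31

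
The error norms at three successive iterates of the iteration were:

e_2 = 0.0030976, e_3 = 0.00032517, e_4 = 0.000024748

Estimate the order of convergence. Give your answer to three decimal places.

p ≈ ln(e_4/e_3) / ln(e_3/e_2)
  = ln(0.000024748/0.00032517) / ln(0.00032517/0.0030976)
  = ln(0.0761079) / ln(0.104975)
  = -2.575603 / -2.254033 ≈ 1.142664

1.143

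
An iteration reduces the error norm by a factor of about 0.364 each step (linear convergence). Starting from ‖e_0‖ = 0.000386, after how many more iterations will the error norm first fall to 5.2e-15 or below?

25

After k steps, ‖e_k‖ ≈ 0.000386·0.364^k.
Need 0.364^k ≤ 5.2e-15/0.000386 = 1.34715e-11.
k ≥ ln(1.34715e-11)/ln(0.364) = -25.0304/-1.01060 = 24.768.
Smallest integer k = 25.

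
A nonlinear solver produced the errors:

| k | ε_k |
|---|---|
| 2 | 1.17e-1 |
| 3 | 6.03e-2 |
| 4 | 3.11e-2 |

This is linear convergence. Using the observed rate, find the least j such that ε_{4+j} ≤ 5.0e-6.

Rate ρ ≈ ε_4/ε_3 = 3.11e-2/6.03e-2 = 0.5158.
After j more steps, ε_{4+j} ≈ 3.11e-2·ρ^j; need ρ^j ≤ 5.0e-6/3.11e-2 = 0.000160772.
j ≥ ln(0.000160772)/ln(0.5158) = -8.7355/-0.66204 = 13.195.
So 14 more iterations are needed.

14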